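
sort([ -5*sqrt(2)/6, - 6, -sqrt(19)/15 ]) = [ -6, - 5*sqrt( 2)/6, - sqrt( 19 )/15]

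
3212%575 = 337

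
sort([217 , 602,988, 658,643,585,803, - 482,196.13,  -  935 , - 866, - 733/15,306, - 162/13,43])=[ - 935, - 866, - 482,-733/15, - 162/13, 43,196.13, 217,306, 585, 602, 643,  658,803,988]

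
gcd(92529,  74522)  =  1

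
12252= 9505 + 2747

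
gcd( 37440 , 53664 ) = 1248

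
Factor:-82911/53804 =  - 2^ ( - 2 )*3^1*29^1*953^1*13451^( - 1 ) 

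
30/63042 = 5/10507 = 0.00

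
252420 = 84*3005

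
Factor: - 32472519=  - 3^1*  10824173^1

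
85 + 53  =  138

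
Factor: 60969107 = 29^1*2102383^1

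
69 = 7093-7024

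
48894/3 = 16298 = 16298.00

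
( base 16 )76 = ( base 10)118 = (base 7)226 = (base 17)6G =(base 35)3d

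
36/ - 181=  - 1+145/181 = - 0.20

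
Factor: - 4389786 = -2^1*  3^2*31^1*7867^1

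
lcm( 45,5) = 45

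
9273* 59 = 547107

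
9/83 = 9/83 = 0.11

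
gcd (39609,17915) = 1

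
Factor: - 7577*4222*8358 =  - 267373205652 = -2^2*3^1*7^1*199^1*2111^1*7577^1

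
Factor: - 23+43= 2^2*5^1= 20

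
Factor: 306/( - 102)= - 3^1 = - 3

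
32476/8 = 8119/2 = 4059.50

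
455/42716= 455/42716 = 0.01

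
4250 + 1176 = 5426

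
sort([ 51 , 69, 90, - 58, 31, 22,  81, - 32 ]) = [ - 58,- 32,22,  31, 51,69,81, 90] 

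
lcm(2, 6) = 6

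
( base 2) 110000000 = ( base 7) 1056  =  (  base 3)112020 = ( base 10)384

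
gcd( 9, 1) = 1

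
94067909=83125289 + 10942620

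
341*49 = 16709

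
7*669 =4683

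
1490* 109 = 162410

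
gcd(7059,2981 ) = 1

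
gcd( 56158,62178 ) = 86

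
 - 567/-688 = 567/688 = 0.82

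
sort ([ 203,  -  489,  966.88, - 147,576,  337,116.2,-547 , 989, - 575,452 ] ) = [ -575 , - 547, - 489,-147,  116.2, 203 , 337, 452, 576,966.88,989] 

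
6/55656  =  1/9276  =  0.00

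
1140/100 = 11+ 2/5= 11.40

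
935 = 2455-1520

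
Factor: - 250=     -  2^1*5^3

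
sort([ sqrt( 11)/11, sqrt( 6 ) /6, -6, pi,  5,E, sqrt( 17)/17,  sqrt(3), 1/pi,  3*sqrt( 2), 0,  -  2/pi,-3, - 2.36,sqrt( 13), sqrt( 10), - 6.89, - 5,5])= [ - 6.89, - 6 , - 5, - 3, - 2.36, - 2/pi, 0,sqrt(  17) /17, sqrt( 11) /11, 1/pi,  sqrt( 6)/6,sqrt( 3), E, pi, sqrt( 10),sqrt(13), 3*sqrt( 2),5, 5 ]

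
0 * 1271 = 0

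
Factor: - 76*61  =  - 4636= - 2^2*19^1*61^1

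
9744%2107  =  1316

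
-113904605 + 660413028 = 546508423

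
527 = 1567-1040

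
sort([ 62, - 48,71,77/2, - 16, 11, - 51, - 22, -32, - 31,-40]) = [ - 51, - 48 , - 40,-32, - 31,-22, - 16, 11,77/2 , 62,71 ]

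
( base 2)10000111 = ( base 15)90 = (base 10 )135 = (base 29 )4J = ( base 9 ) 160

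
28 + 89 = 117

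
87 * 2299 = 200013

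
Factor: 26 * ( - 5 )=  - 2^1 *5^1*13^1 = - 130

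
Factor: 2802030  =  2^1*3^1*5^1*7^1*11^1*1213^1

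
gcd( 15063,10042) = 5021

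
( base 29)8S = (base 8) 404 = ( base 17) f5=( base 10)260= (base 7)521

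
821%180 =101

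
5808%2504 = 800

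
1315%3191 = 1315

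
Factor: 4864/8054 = 2^7*19^1 * 4027^(-1) = 2432/4027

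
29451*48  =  1413648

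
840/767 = 1 +73/767 = 1.10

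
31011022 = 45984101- 14973079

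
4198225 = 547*7675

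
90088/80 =11261/10 = 1126.10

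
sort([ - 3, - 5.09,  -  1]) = [  -  5.09, - 3, - 1 ]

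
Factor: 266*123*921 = 2^1 * 3^2*7^1* 19^1 * 41^1 * 307^1= 30133278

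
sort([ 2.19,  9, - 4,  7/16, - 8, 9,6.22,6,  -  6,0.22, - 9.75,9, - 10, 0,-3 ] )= [-10, - 9.75 ,- 8,-6, - 4, - 3,0,0.22,7/16,2.19,6,6.22, 9,9,9]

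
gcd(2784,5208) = 24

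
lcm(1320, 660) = 1320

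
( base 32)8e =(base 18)F0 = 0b100001110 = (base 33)86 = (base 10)270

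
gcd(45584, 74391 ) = 1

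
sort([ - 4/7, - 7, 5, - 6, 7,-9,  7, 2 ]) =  [ - 9, - 7, - 6, - 4/7,2, 5,  7 , 7 ] 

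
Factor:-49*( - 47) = 2303 = 7^2 * 47^1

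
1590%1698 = 1590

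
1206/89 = 13+49/89 = 13.55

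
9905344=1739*5696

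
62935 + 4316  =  67251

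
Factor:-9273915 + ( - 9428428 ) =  - 11^1  *  409^1*4157^1  =  -18702343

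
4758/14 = 2379/7 = 339.86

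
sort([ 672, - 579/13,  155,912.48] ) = [-579/13,155,672, 912.48 ]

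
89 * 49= 4361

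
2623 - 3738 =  - 1115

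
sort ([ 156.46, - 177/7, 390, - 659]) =[ - 659, - 177/7, 156.46,390 ] 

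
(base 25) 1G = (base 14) 2d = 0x29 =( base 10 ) 41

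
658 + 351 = 1009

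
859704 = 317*2712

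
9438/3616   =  2 + 1103/1808 = 2.61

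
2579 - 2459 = 120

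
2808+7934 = 10742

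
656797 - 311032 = 345765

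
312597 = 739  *423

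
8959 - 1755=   7204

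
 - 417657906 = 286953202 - 704611108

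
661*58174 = 38453014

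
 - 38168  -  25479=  - 63647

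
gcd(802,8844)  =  2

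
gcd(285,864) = 3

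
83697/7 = 11956 + 5/7 = 11956.71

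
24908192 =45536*547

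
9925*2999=29765075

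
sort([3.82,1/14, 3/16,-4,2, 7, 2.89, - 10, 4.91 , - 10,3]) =[ - 10,-10, - 4,1/14,3/16,2,2.89,3,3.82 , 4.91, 7]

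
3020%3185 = 3020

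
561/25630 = 51/2330 = 0.02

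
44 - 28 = 16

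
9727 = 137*71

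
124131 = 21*5911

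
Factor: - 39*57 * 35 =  - 3^2*5^1 * 7^1 * 13^1*19^1 = -77805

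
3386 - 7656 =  - 4270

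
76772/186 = 38386/93= 412.75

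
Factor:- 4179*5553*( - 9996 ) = 231967046052 = 2^2*3^4*7^3*17^1*199^1*617^1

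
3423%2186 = 1237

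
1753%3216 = 1753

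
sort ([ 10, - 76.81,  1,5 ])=[ -76.81, 1 , 5, 10]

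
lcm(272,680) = 1360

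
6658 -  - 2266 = 8924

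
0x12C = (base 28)ak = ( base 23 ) d1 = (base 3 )102010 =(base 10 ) 300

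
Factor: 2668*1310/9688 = 436885/1211 = 5^1*7^( - 1)*23^1*29^1*131^1*173^( - 1) 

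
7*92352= 646464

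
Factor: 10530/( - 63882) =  -15/91 = - 3^1*5^1 * 7^( - 1)*13^( - 1 ) 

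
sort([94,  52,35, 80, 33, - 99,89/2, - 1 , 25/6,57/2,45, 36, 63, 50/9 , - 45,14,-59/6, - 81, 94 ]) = [ - 99,-81,- 45,-59/6, - 1, 25/6, 50/9,  14,57/2, 33, 35, 36, 89/2,45, 52,63, 80,94,94]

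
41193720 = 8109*5080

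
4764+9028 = 13792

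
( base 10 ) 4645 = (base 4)1020211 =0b1001000100101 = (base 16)1225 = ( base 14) 199B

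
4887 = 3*1629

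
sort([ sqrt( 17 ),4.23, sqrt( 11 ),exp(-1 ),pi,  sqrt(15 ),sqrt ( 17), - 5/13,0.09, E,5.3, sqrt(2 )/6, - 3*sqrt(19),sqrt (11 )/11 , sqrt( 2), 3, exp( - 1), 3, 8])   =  [-3 * sqrt( 19 ),  -  5/13,0.09, sqrt(2 ) /6, sqrt( 11)/11,  exp(-1), exp ( - 1),sqrt(2), E,3, 3, pi,sqrt (11 ) , sqrt ( 15), sqrt( 17),sqrt (17 ),4.23,5.3,  8]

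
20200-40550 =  - 20350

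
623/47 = 623/47 = 13.26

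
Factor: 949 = 13^1*73^1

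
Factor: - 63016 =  - 2^3*7877^1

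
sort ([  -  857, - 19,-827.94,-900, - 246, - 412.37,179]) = [ - 900, - 857, -827.94,- 412.37, - 246, - 19,179]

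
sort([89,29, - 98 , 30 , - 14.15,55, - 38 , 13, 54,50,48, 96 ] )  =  [ - 98,  -  38, - 14.15,  13,29,30,48,50,54,55, 89 , 96 ] 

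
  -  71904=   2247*( - 32)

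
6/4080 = 1/680 = 0.00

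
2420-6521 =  - 4101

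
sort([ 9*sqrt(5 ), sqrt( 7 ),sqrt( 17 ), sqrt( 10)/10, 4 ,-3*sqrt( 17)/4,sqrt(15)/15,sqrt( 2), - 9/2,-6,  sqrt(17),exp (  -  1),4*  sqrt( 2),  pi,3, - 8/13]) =[ - 6,- 9/2,-3*sqrt( 17)/4, - 8/13,sqrt( 15 ) /15,sqrt(10)/10,exp( - 1),sqrt ( 2),sqrt( 7 ),3,pi , 4, sqrt(17 ),sqrt( 17),4*sqrt (2), 9*sqrt(5)] 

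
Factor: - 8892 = - 2^2*3^2*13^1*19^1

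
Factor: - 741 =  - 3^1*13^1*19^1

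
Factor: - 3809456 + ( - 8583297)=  - 2591^1*4783^1 = -12392753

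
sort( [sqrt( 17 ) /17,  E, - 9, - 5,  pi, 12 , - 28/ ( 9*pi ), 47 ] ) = [-9,-5, - 28/(9*pi), sqrt( 17) /17, E,  pi, 12, 47 ] 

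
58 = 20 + 38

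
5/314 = 5/314 = 0.02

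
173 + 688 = 861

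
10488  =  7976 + 2512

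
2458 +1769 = 4227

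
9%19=9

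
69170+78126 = 147296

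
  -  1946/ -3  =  1946/3  =  648.67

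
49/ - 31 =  - 2+13/31 = - 1.58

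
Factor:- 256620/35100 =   -  329/45 = - 3^( -2)*5^(-1)*7^1*47^1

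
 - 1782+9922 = 8140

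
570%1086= 570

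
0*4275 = 0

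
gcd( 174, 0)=174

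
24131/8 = 3016 + 3/8 = 3016.38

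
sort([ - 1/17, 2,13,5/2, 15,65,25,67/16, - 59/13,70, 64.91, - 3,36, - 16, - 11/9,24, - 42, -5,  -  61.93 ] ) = [ - 61.93, - 42 , - 16,  -  5, - 59/13, - 3, - 11/9,-1/17,2,5/2 , 67/16,  13 , 15,24, 25,36 , 64.91,65, 70] 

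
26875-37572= - 10697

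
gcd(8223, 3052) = 1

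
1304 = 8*163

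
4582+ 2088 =6670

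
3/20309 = 3/20309 = 0.00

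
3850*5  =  19250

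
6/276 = 1/46  =  0.02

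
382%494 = 382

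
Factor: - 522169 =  - 23^1* 73^1*311^1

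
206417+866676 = 1073093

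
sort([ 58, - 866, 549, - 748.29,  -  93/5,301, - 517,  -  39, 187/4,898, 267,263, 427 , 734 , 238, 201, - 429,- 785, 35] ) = [ - 866, - 785, - 748.29, - 517,- 429, - 39, - 93/5, 35, 187/4, 58, 201 , 238, 263, 267,301, 427,549, 734, 898]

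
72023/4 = 18005 + 3/4 = 18005.75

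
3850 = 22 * 175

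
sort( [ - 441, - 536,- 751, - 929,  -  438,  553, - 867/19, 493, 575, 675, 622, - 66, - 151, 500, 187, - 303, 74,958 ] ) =[ - 929, - 751, - 536,-441, - 438, -303 , - 151,  -  66, - 867/19,74, 187,493, 500, 553,575, 622 , 675,958]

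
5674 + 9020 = 14694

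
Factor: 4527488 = 2^7*7^1 * 31^1*163^1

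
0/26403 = 0= 0.00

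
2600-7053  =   - 4453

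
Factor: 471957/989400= 2^( - 3 )*5^( - 2 )*17^( - 1 )*61^1 * 97^( - 1 )*2579^1 = 157319/329800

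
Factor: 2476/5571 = 2^2 *3^(-2)= 4/9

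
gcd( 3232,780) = 4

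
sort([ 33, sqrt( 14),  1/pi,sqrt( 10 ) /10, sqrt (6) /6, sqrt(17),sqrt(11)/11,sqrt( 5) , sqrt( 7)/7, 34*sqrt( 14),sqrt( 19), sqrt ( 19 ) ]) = [sqrt ( 11)/11 , sqrt( 10)/10,1/pi,  sqrt(7)/7,  sqrt( 6 )/6,  sqrt( 5 ),  sqrt(14),  sqrt(17),sqrt( 19),  sqrt( 19 ), 33 , 34*sqrt( 14 )]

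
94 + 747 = 841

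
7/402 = 7/402 = 0.02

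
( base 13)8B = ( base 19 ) 61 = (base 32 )3j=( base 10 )115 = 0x73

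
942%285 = 87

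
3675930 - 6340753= -2664823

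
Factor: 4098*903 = 2^1*3^2*7^1*43^1*683^1 = 3700494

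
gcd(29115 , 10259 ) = 1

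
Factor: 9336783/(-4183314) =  - 3112261/1394438  =  - 2^( - 1)*151^1*691^(-1 )*1009^(-1)*20611^1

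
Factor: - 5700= - 2^2 *3^1* 5^2*19^1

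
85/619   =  85/619=0.14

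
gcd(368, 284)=4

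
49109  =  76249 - 27140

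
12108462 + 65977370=78085832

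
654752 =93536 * 7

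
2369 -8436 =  - 6067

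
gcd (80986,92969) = 1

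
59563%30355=29208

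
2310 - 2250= 60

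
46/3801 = 46/3801 = 0.01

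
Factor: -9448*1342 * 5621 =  - 71269873136 = - 2^4 * 7^1 * 11^2*61^1*73^1*1181^1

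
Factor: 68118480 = 2^4 * 3^2*5^1*37^1*2557^1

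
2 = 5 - 3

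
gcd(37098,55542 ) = 6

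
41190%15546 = 10098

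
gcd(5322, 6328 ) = 2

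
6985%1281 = 580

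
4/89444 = 1/22361= 0.00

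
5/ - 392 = - 1 + 387/392 = -0.01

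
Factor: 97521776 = 2^4*11^1*127^1*4363^1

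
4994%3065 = 1929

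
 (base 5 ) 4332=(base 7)1504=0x250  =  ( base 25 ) NH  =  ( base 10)592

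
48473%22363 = 3747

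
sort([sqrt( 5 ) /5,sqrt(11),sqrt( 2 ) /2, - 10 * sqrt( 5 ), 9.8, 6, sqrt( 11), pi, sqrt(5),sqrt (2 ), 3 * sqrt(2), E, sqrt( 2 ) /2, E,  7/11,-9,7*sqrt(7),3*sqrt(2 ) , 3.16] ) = [- 10  *  sqrt( 5 ),-9, sqrt( 5 ) /5,7/11,sqrt(2)/2, sqrt( 2)/2,  sqrt(2 ),sqrt(5), E, E, pi,3.16, sqrt( 11 ), sqrt(11), 3 * sqrt( 2 ),  3*sqrt(2)  ,  6,9.8, 7 * sqrt( 7)]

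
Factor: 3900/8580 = 5/11  =  5^1*11^( - 1 )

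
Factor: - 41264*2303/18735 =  - 2^4*3^( - 1 )*5^( - 1 )*7^2*47^1 *1249^( - 1 )*2579^1 = - 95030992/18735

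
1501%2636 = 1501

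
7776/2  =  3888 = 3888.00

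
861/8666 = 123/1238 = 0.10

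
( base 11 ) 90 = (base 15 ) 69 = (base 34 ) 2V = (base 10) 99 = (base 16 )63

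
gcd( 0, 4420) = 4420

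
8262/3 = 2754  =  2754.00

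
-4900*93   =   - 455700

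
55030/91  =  55030/91  =  604.73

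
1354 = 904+450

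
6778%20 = 18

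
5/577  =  5/577  =  0.01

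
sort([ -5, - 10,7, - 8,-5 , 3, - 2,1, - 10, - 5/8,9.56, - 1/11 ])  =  [ - 10, - 10,-8, - 5,- 5,- 2, - 5/8, - 1/11, 1, 3 , 7, 9.56 ] 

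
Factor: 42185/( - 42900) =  - 2^ ( - 2 )*3^( - 1 )*5^ ( - 1) *59^1=- 59/60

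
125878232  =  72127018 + 53751214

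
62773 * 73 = 4582429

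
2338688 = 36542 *64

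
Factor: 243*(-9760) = - 2371680= - 2^5*3^5*5^1*61^1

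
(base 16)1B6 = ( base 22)JK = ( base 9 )536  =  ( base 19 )141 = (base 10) 438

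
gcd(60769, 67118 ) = 907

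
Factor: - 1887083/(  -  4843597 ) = 281^( - 1)*1567^(-1)*171553^1 = 171553/440327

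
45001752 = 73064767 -28063015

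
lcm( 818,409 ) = 818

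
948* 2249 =2132052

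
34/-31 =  - 2 + 28/31 =-1.10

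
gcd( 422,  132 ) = 2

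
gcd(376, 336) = 8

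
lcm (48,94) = 2256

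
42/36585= 14/12195 = 0.00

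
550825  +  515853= 1066678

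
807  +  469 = 1276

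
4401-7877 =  - 3476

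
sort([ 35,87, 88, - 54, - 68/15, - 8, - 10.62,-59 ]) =[ -59, - 54, - 10.62 , - 8, - 68/15, 35 , 87,88]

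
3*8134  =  24402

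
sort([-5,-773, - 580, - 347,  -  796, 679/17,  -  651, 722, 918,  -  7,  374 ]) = [ - 796, - 773, - 651,- 580 , - 347,- 7,-5, 679/17, 374,  722, 918] 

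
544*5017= 2729248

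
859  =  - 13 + 872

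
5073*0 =0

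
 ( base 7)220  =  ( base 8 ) 160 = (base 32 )3G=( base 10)112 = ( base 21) 57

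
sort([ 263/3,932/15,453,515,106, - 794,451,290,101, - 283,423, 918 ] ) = [ - 794,  -  283,932/15  ,  263/3,101,106,290, 423,451,453, 515,918]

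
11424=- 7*( - 1632)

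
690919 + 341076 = 1031995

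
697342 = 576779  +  120563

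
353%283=70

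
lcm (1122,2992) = 8976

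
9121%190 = 1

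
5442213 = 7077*769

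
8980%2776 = 652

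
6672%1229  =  527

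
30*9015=270450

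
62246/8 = 31123/4 = 7780.75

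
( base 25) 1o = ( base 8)61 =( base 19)2B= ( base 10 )49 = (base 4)301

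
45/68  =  45/68 = 0.66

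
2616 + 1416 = 4032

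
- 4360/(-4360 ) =1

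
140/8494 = 70/4247 = 0.02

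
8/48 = 1/6 = 0.17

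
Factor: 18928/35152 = 7/13 = 7^1*13^(-1)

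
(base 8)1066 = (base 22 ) 13G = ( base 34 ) gm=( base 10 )566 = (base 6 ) 2342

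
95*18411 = 1749045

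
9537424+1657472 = 11194896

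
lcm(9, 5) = 45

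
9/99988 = 9/99988 = 0.00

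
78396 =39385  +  39011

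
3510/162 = 65/3 = 21.67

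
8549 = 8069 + 480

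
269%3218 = 269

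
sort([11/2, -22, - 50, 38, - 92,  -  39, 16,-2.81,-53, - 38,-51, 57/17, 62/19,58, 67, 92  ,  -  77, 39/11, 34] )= [- 92, - 77 , - 53 , - 51, - 50, - 39, - 38, -22, - 2.81, 62/19, 57/17, 39/11, 11/2,16, 34 , 38,58 , 67,92] 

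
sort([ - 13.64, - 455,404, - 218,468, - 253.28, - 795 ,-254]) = [ - 795, - 455 , - 254, - 253.28, - 218, - 13.64,  404,468]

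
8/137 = 8/137 = 0.06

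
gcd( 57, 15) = 3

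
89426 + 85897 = 175323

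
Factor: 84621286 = 2^1*907^1 * 46649^1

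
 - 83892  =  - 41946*2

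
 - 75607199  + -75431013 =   -  151038212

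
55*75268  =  4139740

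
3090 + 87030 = 90120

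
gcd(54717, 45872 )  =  61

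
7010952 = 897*7816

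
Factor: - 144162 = - 2^1*3^2  *  8009^1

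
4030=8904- 4874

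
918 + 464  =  1382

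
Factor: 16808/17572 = 22/23 = 2^1 * 11^1*23^(-1 )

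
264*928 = 244992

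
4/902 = 2/451  =  0.00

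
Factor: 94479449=94479449^1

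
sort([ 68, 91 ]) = [68, 91 ]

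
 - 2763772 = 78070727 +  - 80834499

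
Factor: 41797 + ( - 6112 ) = 3^2*5^1 *13^1 * 61^1 = 35685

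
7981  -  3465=4516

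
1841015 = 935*1969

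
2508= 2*1254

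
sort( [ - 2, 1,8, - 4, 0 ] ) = [-4, - 2,0,1,8] 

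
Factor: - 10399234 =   -  2^1*409^1*12713^1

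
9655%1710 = 1105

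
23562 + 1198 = 24760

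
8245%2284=1393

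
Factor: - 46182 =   -  2^1*3^1*43^1*179^1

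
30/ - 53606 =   -  15/26803 = - 0.00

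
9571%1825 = 446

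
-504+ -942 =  - 1446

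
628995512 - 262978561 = 366016951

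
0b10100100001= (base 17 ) 494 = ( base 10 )1313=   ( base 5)20223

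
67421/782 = 67421/782= 86.22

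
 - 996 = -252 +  - 744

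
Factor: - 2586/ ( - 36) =2^( - 1 )*3^( - 1)*431^1 = 431/6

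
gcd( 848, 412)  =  4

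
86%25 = 11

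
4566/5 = 4566/5 =913.20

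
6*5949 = 35694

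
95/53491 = 95/53491 = 0.00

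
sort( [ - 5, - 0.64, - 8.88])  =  [ - 8.88, - 5,-0.64]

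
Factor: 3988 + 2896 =6884  =  2^2*  1721^1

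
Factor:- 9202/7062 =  - 43/33 = - 3^( - 1)*11^(  -  1)*43^1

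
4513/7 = 4513/7 = 644.71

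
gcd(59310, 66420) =90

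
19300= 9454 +9846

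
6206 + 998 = 7204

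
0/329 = 0=0.00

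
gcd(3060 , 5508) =612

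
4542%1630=1282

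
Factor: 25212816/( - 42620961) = -2^4*3^2*2081^( - 1)  *  6827^(-1) * 58363^1 =- 8404272/14206987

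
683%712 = 683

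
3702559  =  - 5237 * (-707) 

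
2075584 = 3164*656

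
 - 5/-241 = 5/241= 0.02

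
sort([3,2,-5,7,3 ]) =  [-5, 2,3,  3, 7]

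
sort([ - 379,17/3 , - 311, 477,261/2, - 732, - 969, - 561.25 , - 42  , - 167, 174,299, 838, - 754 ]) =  [- 969 , -754, - 732, - 561.25, - 379, - 311 ,-167, - 42,17/3 , 261/2, 174,299 , 477,838 ] 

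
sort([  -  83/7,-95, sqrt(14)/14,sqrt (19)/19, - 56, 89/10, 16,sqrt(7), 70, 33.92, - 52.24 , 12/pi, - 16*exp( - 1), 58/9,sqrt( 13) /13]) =[-95,- 56, - 52.24, - 83/7, - 16*exp( - 1), sqrt( 19 ) /19 , sqrt(14)/14, sqrt (13)/13, sqrt( 7), 12/pi,  58/9, 89/10, 16, 33.92 , 70 ] 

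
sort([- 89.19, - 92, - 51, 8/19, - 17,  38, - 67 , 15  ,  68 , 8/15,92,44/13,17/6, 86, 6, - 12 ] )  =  [ - 92, - 89.19, - 67, - 51, - 17,-12, 8/19,8/15 , 17/6,44/13,  6, 15 , 38,68,86,92 ]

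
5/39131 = 5/39131 = 0.00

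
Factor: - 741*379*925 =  - 3^1*5^2*13^1*19^1 *37^1*379^1 = - 259776075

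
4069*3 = 12207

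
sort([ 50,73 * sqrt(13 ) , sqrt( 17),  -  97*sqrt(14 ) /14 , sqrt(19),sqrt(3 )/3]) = [ - 97*sqrt( 14 ) /14,sqrt( 3)/3,sqrt( 17),sqrt (19 ),50,73*sqrt( 13)]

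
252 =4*63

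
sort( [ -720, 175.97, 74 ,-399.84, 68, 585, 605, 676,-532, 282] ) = [ - 720, - 532,-399.84, 68, 74, 175.97, 282 , 585, 605, 676 ]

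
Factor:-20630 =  - 2^1 *5^1*2063^1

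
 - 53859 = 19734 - 73593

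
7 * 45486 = 318402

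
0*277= 0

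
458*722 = 330676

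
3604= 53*68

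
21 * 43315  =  909615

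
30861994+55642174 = 86504168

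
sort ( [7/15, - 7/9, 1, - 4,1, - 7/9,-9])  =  [ - 9, - 4,- 7/9, - 7/9, 7/15,1,1]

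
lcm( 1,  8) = 8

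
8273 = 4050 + 4223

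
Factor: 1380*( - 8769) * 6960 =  - 2^6*3^3  *5^2*23^1 * 29^1*37^1*79^1 = - 84224491200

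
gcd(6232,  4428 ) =164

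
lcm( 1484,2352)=124656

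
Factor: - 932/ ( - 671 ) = 2^2 * 11^( - 1)*61^( - 1)*233^1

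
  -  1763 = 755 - 2518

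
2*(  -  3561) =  - 7122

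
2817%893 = 138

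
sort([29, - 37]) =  [ - 37, 29]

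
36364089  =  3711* 9799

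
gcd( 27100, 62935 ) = 5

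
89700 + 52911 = 142611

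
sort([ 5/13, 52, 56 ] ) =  [ 5/13,52,56 ]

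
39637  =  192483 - 152846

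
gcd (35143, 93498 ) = 1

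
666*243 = 161838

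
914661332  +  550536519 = 1465197851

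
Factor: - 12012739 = -23^1*409^1 * 1277^1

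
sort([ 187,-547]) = [ - 547,187]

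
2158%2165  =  2158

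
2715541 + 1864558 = 4580099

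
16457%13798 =2659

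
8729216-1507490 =7221726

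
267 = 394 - 127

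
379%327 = 52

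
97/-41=-97/41 = - 2.37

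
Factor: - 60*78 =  - 2^3*3^2*5^1*13^1 = - 4680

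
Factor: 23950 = 2^1*5^2 *479^1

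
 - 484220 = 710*( - 682 )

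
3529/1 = 3529 = 3529.00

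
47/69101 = 47/69101 = 0.00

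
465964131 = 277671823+188292308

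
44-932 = -888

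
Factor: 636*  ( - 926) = - 588936= - 2^3*3^1 * 53^1 *463^1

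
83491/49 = 83491/49 = 1703.90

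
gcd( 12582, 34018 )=466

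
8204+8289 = 16493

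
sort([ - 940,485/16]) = [ - 940,485/16 ] 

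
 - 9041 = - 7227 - 1814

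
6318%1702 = 1212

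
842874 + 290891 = 1133765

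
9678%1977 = 1770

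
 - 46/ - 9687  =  46/9687 = 0.00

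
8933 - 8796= 137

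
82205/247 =332 +201/247=332.81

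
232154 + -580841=  -  348687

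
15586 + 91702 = 107288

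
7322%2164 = 830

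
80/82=40/41  =  0.98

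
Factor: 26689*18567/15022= 2^( - 1 )*3^2*7^( - 1)*13^1*29^( - 1)*37^( - 1) * 2053^1*2063^1= 495534663/15022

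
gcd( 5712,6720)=336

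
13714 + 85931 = 99645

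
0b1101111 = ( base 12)93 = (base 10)111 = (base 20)5b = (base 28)3r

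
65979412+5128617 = 71108029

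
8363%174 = 11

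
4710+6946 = 11656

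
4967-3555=1412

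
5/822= 5/822= 0.01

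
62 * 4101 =254262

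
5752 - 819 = 4933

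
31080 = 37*840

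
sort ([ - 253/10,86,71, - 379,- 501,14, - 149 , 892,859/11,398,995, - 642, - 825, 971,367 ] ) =[- 825, - 642, - 501, - 379,-149, - 253/10,14, 71,859/11,86, 367,  398,892,971,995]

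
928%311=306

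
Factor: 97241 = 97241^1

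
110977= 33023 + 77954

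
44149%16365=11419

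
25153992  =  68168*369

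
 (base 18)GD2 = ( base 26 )80c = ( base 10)5420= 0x152c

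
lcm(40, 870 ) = 3480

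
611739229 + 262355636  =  874094865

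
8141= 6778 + 1363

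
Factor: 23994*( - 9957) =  - 238908258 = - 2^1*3^3*31^1*43^1*3319^1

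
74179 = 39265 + 34914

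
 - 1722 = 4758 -6480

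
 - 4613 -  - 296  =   - 4317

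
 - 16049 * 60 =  - 962940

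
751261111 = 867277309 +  - 116016198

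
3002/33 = 3002/33 = 90.97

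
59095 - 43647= 15448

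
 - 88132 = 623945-712077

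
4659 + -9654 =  - 4995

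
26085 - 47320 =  - 21235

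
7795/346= 7795/346= 22.53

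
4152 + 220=4372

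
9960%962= 340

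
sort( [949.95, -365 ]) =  [ - 365, 949.95] 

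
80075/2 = 80075/2 =40037.50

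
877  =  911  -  34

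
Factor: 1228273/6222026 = 2^( - 1 )*1228273^1*3111013^( - 1 ) 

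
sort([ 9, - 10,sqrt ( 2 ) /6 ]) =[ - 10, sqrt(2 ) /6,9 ]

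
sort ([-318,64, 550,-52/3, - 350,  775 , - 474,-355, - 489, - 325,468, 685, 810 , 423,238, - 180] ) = [ - 489, - 474, - 355, - 350,- 325,-318 , - 180,  -  52/3, 64, 238,  423, 468,  550, 685,775, 810 ] 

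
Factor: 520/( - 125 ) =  - 2^3* 5^( - 2)*13^1 = - 104/25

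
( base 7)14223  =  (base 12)2300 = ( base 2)111100110000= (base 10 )3888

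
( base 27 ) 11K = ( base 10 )776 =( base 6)3332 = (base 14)3D6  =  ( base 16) 308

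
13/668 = 13/668 = 0.02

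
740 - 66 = 674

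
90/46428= 15/7738  =  0.00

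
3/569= 3/569 = 0.01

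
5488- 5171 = 317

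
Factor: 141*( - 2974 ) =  - 2^1*3^1*47^1*1487^1  =  - 419334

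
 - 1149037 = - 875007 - 274030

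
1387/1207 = 1 + 180/1207 = 1.15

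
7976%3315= 1346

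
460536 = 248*1857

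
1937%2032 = 1937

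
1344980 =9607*140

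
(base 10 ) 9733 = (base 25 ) fe8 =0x2605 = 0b10011000000101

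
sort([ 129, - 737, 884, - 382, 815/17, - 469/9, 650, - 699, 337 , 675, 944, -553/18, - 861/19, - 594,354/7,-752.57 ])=[ - 752.57, - 737, - 699, - 594,-382, - 469/9, - 861/19, - 553/18, 815/17, 354/7, 129, 337, 650,675, 884,944]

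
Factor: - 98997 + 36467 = - 2^1 * 5^1*13^2*37^1 =- 62530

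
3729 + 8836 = 12565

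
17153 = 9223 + 7930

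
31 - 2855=- 2824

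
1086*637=691782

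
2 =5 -3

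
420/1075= 84/215 = 0.39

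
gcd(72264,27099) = 9033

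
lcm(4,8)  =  8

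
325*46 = 14950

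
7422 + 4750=12172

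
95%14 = 11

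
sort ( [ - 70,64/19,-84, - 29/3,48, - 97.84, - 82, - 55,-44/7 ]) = [-97.84, - 84, - 82, - 70, - 55,  -  29/3, - 44/7,64/19,48]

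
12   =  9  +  3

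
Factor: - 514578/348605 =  - 834/565  =  - 2^1 * 3^1 * 5^( -1) * 113^ ( - 1 ) * 139^1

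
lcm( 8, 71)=568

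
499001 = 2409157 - 1910156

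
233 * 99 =23067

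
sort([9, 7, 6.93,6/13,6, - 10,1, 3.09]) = [ - 10, 6/13 , 1 , 3.09, 6, 6.93,7,9 ]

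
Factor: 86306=2^1*11^1*3923^1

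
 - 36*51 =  - 1836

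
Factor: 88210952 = 2^3*11026369^1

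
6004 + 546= 6550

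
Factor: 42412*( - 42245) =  - 2^2*5^1*7^1*17^1 * 23^1*71^1*461^1 =-  1791694940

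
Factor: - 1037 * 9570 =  - 9924090 = -  2^1*3^1*5^1*11^1*17^1*29^1 * 61^1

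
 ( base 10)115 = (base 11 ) A5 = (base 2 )1110011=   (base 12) 97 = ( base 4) 1303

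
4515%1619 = 1277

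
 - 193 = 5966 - 6159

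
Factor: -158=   -2^1 * 79^1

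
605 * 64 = 38720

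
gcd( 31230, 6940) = 3470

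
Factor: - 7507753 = -11^1*71^1*9613^1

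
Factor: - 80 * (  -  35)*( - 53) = - 2^4*5^2 * 7^1*53^1= -148400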